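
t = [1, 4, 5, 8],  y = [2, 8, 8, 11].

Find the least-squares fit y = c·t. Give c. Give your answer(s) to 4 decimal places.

The normal system MᵀM·[c]ᵀ = Mᵀy is [[106]]·[c]ᵀ = [162]ᵀ.
Hence c = 162 / 106 ≈ 1.5283.

c = 1.5283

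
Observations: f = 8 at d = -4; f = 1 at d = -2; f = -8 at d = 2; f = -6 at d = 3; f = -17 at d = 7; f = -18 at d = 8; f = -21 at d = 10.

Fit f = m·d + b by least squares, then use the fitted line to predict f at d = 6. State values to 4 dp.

f̂ = -13.9267

AᵀA·[m, b]ᵀ = Aᵀf reads: 246·m + 24·b = -541;  24·m + 7·b = -61.
(Σd·d = 246, Σd = 24, Σ1 = 7, Σd·f = -541, Σf = -61.)
Eliminating b: 7·(row 1) − 24·(row 2) gives 1146·m = 7·(-541) − 24·(-61) = -2323, so m = -2323/1146.
Then b = ((-61) − 24·(-2323/1146))/7 = -337/191.
At d = 6: f̂ = (-2323/1146)·(6) + (-337/191)·(1) = -2660/191.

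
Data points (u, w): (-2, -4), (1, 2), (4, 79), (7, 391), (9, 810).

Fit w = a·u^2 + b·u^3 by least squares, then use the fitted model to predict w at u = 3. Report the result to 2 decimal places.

Sums needed: Σu^2·u^2 = 9235, Σu^2·u^3 = 76849, Σu^3·u^3 = 653251.
For Xᵀw: Σu^2·w = 86019, Σu^3·w = 729693.
Normal equations: [[9235, 76849]; [76849, 653251]]·[a, b]ᵀ = [86019, 729693]ᵀ.
Eliminating b: 653251·(row 1) − 76849·(row 2) gives 127004184·a = 653251·86019 − 76849·729693 = 115820412, so a = 9651701/10583682.
Then b = (729693 − 76849·(9651701/10583682))/653251 = 10686727/10583682.
At u = 3: ŵ = (9651701/10583682)·(9) + (10686727/10583682)·(27) = 62567823/1763947.

ŵ = 35.47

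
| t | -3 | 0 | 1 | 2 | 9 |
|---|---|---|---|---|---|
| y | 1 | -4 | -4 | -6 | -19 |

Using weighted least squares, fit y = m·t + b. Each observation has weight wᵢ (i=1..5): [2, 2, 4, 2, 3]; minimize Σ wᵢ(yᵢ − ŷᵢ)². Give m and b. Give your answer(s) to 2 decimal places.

m = -1.71, b = -3.19

From the data, Σwᵢ·t·t = 273, Σwᵢ·t = 29, Σwᵢ·1 = 13.
For MᵀWy: Σwᵢ·t·y = -559, Σwᵢ·y = -91.
Normal equations: [[273, 29]; [29, 13]]·[m, b]ᵀ = [-559, -91]ᵀ.
Determinant 273·13 − 29² = 2708.
m = ((-559)·13 − 29·(-91))/2708 = -1157/677; b = (273·(-91) − 29·(-559))/2708 = -2158/677.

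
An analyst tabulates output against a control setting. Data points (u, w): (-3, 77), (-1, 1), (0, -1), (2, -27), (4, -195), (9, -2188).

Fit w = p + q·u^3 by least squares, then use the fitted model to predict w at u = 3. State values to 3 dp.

The normal equations are: 6·p + 773·q = -2333;  773·p + 536331·q = -1609828.
Determinant 6·536331 − 773² = 2620457.
p = ((-2333)·536331 − 773·(-1609828))/2620457 = -6863179/2620457; q = (6·(-1609828) − 773·(-2333))/2620457 = -7855559/2620457.
At u = 3: ŵ = (-6863179/2620457)·(1) + (-7855559/2620457)·(27) = -218963272/2620457.

ŵ = -83.559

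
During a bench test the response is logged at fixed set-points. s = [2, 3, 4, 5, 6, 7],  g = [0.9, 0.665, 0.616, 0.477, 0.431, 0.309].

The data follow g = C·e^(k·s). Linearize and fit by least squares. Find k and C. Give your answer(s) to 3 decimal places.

k = -0.197, C = 1.299

Linearized form: ln g = k·s + ln C. From the 6 transformed points,
Σs = 27.0000, Σ(s)² = 139.0000, Σln g = -3.7541, Σs·ln g = -20.3446.
Equations: 139.0000·k + 27.0000·ln C = -20.3446;  27.0000·k + 6·ln C = -3.7541.
Δ = 139.0000·6 − (27.0000)² = 105.0000; k = (-20.3446·6 − 27.0000·-3.7541)/105.0000 = -0.19720, ln C = (139.0000·-3.7541 − 27.0000·-20.3446)/105.0000 = 0.26171, so C = exp(0.26171) = 1.29916.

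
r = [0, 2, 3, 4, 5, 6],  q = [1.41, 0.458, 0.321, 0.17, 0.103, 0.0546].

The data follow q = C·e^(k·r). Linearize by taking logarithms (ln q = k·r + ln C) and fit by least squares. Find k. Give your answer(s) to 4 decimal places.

Let Y = ln q. Fitting Y = k·r + ln C by least squares:
Σr = 20.0000, Σ(r)² = 90.0000, Σln q = -8.5263, Σr·ln q = -40.8700.
Normal system: [[90.0000, 20.0000]; [20.0000, 6]]·[k, ln C]ᵀ = [-40.8700, -8.5263]ᵀ.
Solving (det = 140.0000): k = -0.53353, ln C = 0.35737.

k = -0.5335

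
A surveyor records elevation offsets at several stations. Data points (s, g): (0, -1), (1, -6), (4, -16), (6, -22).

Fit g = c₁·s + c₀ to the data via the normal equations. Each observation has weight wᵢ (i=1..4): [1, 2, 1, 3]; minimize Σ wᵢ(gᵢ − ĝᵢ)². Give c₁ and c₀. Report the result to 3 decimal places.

c₁ = -3.346, c₀ = -2.098

With design matrix A, AᵀWA = [[126, 24]; [24, 7]] and AᵀWg = [-472, -95]ᵀ.
Δ = 126·7 − 24² = 306.
c₁ = ((-472)·7 − 24·(-95))/306 = -512/153; c₀ = (126·(-95) − 24·(-472))/306 = -107/51.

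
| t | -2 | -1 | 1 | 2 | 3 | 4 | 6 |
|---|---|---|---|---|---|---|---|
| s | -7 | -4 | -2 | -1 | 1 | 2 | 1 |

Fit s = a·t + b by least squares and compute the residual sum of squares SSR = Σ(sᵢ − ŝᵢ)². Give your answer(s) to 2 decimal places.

SSR = 9.27

The normal system XᵀX·[a, b]ᵀ = Xᵀs is [[71, 13]; [13, 7]]·[a, b]ᵀ = [31, -10]ᵀ.
Δ = 71·7 − 13² = 328.
a = (31·7 − 13·(-10))/328 = 347/328; b = (71·(-10) − 13·31)/328 = -1113/328.
Residuals: -489/328, 37/82, 55/164, 91/328, 50/41, 381/328, -641/328; SSR = 3041/328.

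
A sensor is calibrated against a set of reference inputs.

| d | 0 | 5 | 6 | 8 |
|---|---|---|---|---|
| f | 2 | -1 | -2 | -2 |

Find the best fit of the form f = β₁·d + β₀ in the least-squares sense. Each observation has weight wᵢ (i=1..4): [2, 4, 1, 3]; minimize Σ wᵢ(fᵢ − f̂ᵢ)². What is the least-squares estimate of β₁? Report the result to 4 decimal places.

From the data, Σwᵢ·d·d = 328, Σwᵢ·d = 50, Σwᵢ·1 = 10.
Right-hand side: Σwᵢ·d·f = -80, Σwᵢ·f = -8.
XᵀWX·[β₁, β₀]ᵀ = XᵀWf becomes [[328, 50]; [50, 10]]·[β₁, β₀]ᵀ = [-80, -8]ᵀ.
det = 328·10 − 50² = 780.
β₁ = ((-80)·10 − 50·(-8))/780 = -20/39; β₀ = (328·(-8) − 50·(-80))/780 = 344/195.

β₁ = -0.5128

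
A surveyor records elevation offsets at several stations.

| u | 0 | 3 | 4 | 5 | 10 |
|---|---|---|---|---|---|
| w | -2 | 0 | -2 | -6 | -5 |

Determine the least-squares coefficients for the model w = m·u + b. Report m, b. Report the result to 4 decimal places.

m = -0.4135, b = -1.1805

Entries of XᵀX: Σu·u = 150, Σu = 22, Σ1 = 5.
And Σu·w = -88, Σw = -15.
So XᵀX·[m, b]ᵀ = Xᵀw: [[150, 22]; [22, 5]]·[m, b]ᵀ = [-88, -15]ᵀ.
Δ = 150·5 − 22² = 266.
m = ((-88)·5 − 22·(-15))/266 = -55/133; b = (150·(-15) − 22·(-88))/266 = -157/133.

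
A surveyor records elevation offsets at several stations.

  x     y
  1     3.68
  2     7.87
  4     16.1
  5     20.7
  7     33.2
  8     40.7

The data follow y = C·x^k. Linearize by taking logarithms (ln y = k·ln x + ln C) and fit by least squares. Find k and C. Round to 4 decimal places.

Taking logs, ln y = k·ln x + ln C, so regress ln y on ln x.
AᵀA = [[13.1032, 7.7142]; [7.7142, 6]], rhs = [24.6816, 16.3837]ᵀ  (here Σln x = 7.7142, Σ(ln x)² = 13.1032, Σln y = 16.3837, Σln x·ln y = 24.6816).
Solving (det = 19.1098): k = 1.13565, ln C = 1.27051, so C = exp(1.27051) = 3.56268.

k = 1.1356, C = 3.5627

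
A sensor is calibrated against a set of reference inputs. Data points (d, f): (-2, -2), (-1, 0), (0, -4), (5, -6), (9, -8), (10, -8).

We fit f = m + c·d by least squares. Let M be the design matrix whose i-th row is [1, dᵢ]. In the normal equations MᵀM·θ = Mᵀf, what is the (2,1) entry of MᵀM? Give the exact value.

21

Row 2 ↔ basis d, column 1 ↔ basis 1, so (MᵀM)_{2,1} = Σᵢ d = (-2)·(1) + (-1)·(1) + (0)·(1) + (5)·(1) + (9)·(1) + (10)·(1) = 21.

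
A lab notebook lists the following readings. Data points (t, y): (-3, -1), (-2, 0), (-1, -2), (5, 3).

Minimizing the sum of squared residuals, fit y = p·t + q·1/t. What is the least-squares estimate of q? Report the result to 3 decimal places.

The normal equations are: 39·p + 4·q = 20;  4·p + (1261/900)·q = 44/15.
(Σt·t = 39, Σt·1/t = 4, Σ1/t·1/t = 1261/900, Σt·y = 20, Σ1/t·y = 44/15.)
det = 39·(1261/900) − 4² = 11593/300.
p = (20·(1261/900) − 4·(44/15))/(11593/300) = 14660/34779; q = (39·(44/15) − 4·20)/(11593/300) = 10320/11593.

q = 0.890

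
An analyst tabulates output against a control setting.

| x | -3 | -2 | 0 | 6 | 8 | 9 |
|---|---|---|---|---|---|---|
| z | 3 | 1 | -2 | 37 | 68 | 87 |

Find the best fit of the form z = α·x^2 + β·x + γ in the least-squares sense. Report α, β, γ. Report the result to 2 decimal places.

α = 1.02, β = 0.70, γ = -2.80

The normal equations are: 12050·α + 1422·β + 194·γ = 12762;  1422·α + 194·β + 18·γ = 1538;  194·α + 18·β + 6·γ = 194.
Solving the 3×3 system (Gaussian elimination) gives α = 565/553, β = 1931/2765, γ = -7733/2765.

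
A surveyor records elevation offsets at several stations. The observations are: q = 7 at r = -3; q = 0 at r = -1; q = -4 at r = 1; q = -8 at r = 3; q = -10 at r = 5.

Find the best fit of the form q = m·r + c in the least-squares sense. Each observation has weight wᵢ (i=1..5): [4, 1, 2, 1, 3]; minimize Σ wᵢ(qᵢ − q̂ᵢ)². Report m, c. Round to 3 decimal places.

The normal system XᵀWX·[m, c]ᵀ = XᵀWq is [[123, 7]; [7, 11]]·[m, c]ᵀ = [-266, -18]ᵀ.
det = 123·11 − 7² = 1304.
m = ((-266)·11 − 7·(-18))/1304 = -350/163; c = (123·(-18) − 7·(-266))/1304 = -44/163.

m = -2.147, c = -0.270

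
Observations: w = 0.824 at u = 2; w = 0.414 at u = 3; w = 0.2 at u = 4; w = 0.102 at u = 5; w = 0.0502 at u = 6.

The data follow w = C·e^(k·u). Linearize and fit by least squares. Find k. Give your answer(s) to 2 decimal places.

Taking logs, ln w = k·u + ln C, so regress ln w on u.
Σu = 20.0000, Σ(u)² = 90.0000, Σln w = -7.9594, Σu·ln w = -38.8349.
Equations: 90.0000·k + 20.0000·ln C = -38.8349;  20.0000·k + 5·ln C = -7.9594.
Solving (det = 50.0000): k = -0.69972, ln C = 1.20699.

k = -0.70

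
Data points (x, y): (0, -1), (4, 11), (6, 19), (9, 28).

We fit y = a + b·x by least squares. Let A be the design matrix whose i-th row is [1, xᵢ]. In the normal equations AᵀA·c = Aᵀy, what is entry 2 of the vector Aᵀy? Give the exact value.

Entry 2 ↔ basis x, so (Aᵀy)_{2} = Σᵢ (x)·yᵢ = (0)·(-1) + (4)·(11) + (6)·(19) + (9)·(28) = 410.

410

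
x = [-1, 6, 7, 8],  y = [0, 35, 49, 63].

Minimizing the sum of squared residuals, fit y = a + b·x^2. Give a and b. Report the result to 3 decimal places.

a = -0.949, b = 1.005

With design matrix M, MᵀM = [[4, 150]; [150, 7794]] and Mᵀy = [147, 7693]ᵀ.
det = 4·7794 − 150² = 8676.
a = (147·7794 − 150·7693)/8676 = -686/723; b = (4·7693 − 150·147)/8676 = 4361/4338.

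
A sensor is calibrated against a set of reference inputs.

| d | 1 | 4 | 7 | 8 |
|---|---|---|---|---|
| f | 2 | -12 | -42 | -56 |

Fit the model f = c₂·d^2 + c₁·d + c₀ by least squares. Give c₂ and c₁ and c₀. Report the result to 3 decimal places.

c₂ = -0.909, c₁ = -0.085, c₀ = 2.970

The normal equations are: 6754·c₂ + 920·c₁ + 130·c₀ = -5832;  920·c₂ + 130·c₁ + 20·c₀ = -788;  130·c₂ + 20·c₁ + 4·c₀ = -108.
Row-reducing yields c₂ = -10/11, c₁ = -14/165, c₀ = 98/33.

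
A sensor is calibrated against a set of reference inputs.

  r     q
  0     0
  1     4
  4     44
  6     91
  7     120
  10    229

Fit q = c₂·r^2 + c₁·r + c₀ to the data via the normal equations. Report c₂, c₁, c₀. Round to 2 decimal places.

c₂ = 1.95, c₁ = 3.55, c₀ = -0.72

With design matrix A, AᵀA = [[13954, 1624, 202]; [1624, 202, 28]; [202, 28, 6]] and Aᵀq = [32764, 3856, 488]ᵀ.
Inverting the 3×3 Gram matrix, [c₂, c₁, c₀]ᵀ = [11201/5757, 20422/5757, -1389/1919]ᵀ.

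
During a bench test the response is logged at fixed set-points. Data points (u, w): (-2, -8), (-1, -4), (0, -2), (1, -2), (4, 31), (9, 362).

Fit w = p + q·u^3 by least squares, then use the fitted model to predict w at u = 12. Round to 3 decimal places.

From the data, Σ1 = 6, Σu^3 = 785, Σu^3·u^3 = 535603.
Right-hand side: Σw = 377, Σu^3·w = 265948.
Eliminating q: 535603·(row 1) − 785·(row 2) gives 2597393·p = 535603·377 − 785·265948 = -6846849, so p = -6846849/2597393.
Then q = (265948 − 785·(-6846849/2597393))/535603 = 1299743/2597393.
At u = 12: ŵ = (-6846849/2597393)·(1) + (1299743/2597393)·(1728) = 2239109055/2597393.

ŵ = 862.060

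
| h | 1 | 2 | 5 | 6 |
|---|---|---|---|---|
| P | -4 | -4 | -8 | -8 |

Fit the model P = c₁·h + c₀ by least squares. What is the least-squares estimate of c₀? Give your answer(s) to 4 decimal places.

Entries of MᵀM: Σh·h = 66, Σh = 14, Σ1 = 4.
And Σh·P = -100, ΣP = -24.
Δ = 66·4 − 14² = 68.
c₁ = ((-100)·4 − 14·(-24))/68 = -16/17; c₀ = (66·(-24) − 14·(-100))/68 = -46/17.

c₀ = -2.7059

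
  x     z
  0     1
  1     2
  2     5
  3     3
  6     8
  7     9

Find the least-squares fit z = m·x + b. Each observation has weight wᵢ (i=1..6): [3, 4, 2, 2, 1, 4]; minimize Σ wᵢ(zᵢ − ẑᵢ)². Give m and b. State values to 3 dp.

Normal-equation sums: Σwᵢ·x·x = 262, Σwᵢ·x = 48, Σwᵢ·1 = 16.
Moment sums: Σwᵢ·x·z = 346, Σwᵢ·z = 71.
MᵀWM·[m, b]ᵀ = MᵀWz becomes [[262, 48]; [48, 16]]·[m, b]ᵀ = [346, 71]ᵀ.
Determinant 262·16 − 48² = 1888.
m = (346·16 − 48·71)/1888 = 133/118; b = (262·71 − 48·346)/1888 = 997/944.

m = 1.127, b = 1.056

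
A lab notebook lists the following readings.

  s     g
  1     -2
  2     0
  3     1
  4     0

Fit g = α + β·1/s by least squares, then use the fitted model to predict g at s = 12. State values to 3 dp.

ĝ = 1.231

From the data, Σ1 = 4, Σ1/s = 25/12, Σ1/s·1/s = 205/144.
For Mᵀg: Σg = -1, Σ1/s·g = -5/3.
Determinant 4·(205/144) − (25/12)² = 65/48.
α = ((-1)·(205/144) − (25/12)·(-5/3))/(65/48) = 59/39; β = (4·(-5/3) − (25/12)·(-1))/(65/48) = -44/13.
At s = 12: ĝ = (59/39)·(1) + (-44/13)·(1/12) = 16/13.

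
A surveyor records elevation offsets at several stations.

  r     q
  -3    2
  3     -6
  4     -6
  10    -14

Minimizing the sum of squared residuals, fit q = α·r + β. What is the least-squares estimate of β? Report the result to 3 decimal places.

β = -1.718

Sums needed: Σr·r = 134, Σr = 14, Σ1 = 4.
And Σr·q = -188, Σq = -24.
MᵀM·[α, β]ᵀ = Mᵀq becomes [[134, 14]; [14, 4]]·[α, β]ᵀ = [-188, -24]ᵀ.
det = 134·4 − 14² = 340.
α = ((-188)·4 − 14·(-24))/340 = -104/85; β = (134·(-24) − 14·(-188))/340 = -146/85.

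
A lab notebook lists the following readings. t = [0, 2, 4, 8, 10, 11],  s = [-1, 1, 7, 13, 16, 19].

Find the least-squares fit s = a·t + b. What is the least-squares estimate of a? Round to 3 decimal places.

With design matrix M, MᵀM = [[305, 35]; [35, 6]] and Mᵀs = [503, 55]ᵀ.
Δ = 305·6 − 35² = 605.
a = (503·6 − 35·55)/605 = 1093/605; b = (305·55 − 35·503)/605 = -166/121.

a = 1.807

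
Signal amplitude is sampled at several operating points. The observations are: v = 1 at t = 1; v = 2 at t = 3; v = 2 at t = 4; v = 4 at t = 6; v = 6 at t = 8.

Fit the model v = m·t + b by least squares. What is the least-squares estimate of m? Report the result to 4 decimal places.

Compute the Gram sums: Σt·t = 126, Σt = 22, Σ1 = 5.
For Mᵀv: Σt·v = 87, Σv = 15.
det = 126·5 − 22² = 146.
m = (87·5 − 22·15)/146 = 105/146; b = (126·15 − 22·87)/146 = -12/73.

m = 0.7192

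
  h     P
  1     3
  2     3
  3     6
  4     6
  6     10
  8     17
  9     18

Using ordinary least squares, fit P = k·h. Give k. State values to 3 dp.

k = 1.938

From the data, Σh·h = 211.
And Σh·P = 409.
Hence k = 409 / 211 ≈ 1.93839.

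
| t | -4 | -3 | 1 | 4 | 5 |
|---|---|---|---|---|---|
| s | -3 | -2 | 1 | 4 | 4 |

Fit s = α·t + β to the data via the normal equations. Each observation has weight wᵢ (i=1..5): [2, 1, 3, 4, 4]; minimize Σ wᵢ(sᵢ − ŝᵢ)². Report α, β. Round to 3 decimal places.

α = 0.809, β = 0.310

With design matrix M, MᵀWM = [[208, 28]; [28, 14]] and MᵀWs = [177, 27]ᵀ.
det = 208·14 − 28² = 2128.
α = (177·14 − 28·27)/2128 = 123/152; β = (208·27 − 28·177)/2128 = 165/532.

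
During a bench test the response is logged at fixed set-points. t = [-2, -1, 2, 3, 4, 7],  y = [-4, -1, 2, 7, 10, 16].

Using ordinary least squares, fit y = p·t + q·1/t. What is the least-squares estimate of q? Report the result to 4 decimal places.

q = -1.8462

Forming MᵀM = [[83, 6]; [6, 11953/7056]] and Mᵀy = [186, 467/42]ᵀ gives MᵀM·[p, q]ᵀ = Mᵀy.
Determinant 83·(11953/7056) − 6² = 738083/7056.
p = (186·(11953/7056) − 6·(467/42))/(738083/7056) = 1752522/738083; q = (83·(467/42) − 6·186)/(738083/7056) = -1362648/738083.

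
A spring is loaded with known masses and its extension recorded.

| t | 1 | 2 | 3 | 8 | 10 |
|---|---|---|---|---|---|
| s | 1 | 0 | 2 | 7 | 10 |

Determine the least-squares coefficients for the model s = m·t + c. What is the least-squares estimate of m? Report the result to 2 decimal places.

The normal system XᵀX·[m, c]ᵀ = Xᵀs is [[178, 24]; [24, 5]]·[m, c]ᵀ = [163, 20]ᵀ.
Eliminating c: 5·(row 1) − 24·(row 2) gives 314·m = 5·163 − 24·20 = 335, so m = 335/314.
Then c = (20 − 24·(335/314))/5 = -176/157.

m = 1.07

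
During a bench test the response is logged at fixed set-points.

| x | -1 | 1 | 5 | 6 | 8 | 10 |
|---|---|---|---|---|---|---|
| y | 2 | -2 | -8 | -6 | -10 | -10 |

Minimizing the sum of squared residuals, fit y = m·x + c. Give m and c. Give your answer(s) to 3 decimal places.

Forming AᵀA = [[227, 29]; [29, 6]] and Aᵀy = [-260, -34]ᵀ gives AᵀA·[m, c]ᵀ = Aᵀy.
Δ = 227·6 − 29² = 521.
m = ((-260)·6 − 29·(-34))/521 = -574/521; c = (227·(-34) − 29·(-260))/521 = -178/521.

m = -1.102, c = -0.342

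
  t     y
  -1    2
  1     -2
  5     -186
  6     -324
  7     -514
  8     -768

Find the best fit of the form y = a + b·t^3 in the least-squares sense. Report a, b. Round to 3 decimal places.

From the data, Σ1 = 6, Σt^3 = 1196, Σt^3·t^3 = 442076.
Moment sums: Σy = -1792, Σt^3·y = -662756.
Eliminating b: 442076·(row 1) − 1196·(row 2) gives 1222040·a = 442076·(-1792) − 1196·(-662756) = 455984, so a = 56998/152755.
Then b = ((-662756) − 1196·(56998/152755))/442076 = -229163/152755.

a = 0.373, b = -1.500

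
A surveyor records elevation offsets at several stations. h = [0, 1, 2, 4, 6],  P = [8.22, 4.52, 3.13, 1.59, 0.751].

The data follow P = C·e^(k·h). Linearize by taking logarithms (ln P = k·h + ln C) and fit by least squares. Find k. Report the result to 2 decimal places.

k = -0.38

Let Y = ln P. Fitting Y = k·h + ln C by least squares:
AᵀA = [[57.0000, 13.0000]; [13.0000, 5]], rhs = [3.9274, 4.9335]ᵀ  (here Σh = 13.0000, Σ(h)² = 57.0000, Σln P = 4.9335, Σh·ln P = 3.9274).
Slope k = (n·Σh·ln P − Σh·Σln P)/(n·Σ(h)² − (Σh)²) = (5·3.9274 − 13.0000·4.9335)/116.0000 = -0.38361; ln C = (Σln P − k·Σh)/n = 1.98408.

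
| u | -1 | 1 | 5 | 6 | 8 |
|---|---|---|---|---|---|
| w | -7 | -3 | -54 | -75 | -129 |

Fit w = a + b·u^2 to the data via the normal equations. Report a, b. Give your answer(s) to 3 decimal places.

a = -3.506, b = -1.972

The normal system XᵀX·[a, b]ᵀ = Xᵀw is [[5, 127]; [127, 6019]]·[a, b]ᵀ = [-268, -12316]ᵀ.
det = 5·6019 − 127² = 13966.
a = ((-268)·6019 − 127·(-12316))/13966 = -24480/6983; b = (5·(-12316) − 127·(-268))/13966 = -13772/6983.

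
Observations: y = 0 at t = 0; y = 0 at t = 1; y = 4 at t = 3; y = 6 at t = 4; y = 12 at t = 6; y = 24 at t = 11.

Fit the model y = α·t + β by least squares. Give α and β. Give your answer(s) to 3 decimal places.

Sums needed: Σt·t = 183, Σt = 25, Σ1 = 6.
And Σt·y = 372, Σy = 46.
Normal equations: [[183, 25]; [25, 6]]·[α, β]ᵀ = [372, 46]ᵀ.
Eliminating β: 6·(row 1) − 25·(row 2) gives 473·α = 6·372 − 25·46 = 1082, so α = 1082/473.
Then β = (46 − 25·(1082/473))/6 = -882/473.

α = 2.288, β = -1.865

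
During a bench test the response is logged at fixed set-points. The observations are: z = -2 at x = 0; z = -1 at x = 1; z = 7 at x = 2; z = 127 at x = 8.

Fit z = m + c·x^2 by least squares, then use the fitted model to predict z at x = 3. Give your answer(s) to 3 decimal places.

ẑ = 16.110

Setting ∂/∂m … = 0 gives: 4·m + 69·c = 131;  69·m + 4113·c = 8155.
(Σ1 = 4, Σx^2 = 69, Σx^2·x^2 = 4113, Σz = 131, Σx^2·z = 8155.)
Determinant 4·4113 − 69² = 11691.
m = (131·4113 − 69·8155)/11691 = -7964/3897; c = (4·8155 − 69·131)/11691 = 23581/11691.
At x = 3: ẑ = (-7964/3897)·(1) + (23581/11691)·(9) = 62779/3897.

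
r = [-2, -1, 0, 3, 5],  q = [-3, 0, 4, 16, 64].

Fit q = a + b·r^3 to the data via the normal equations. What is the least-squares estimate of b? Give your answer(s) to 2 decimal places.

With design matrix M, MᵀM = [[5, 143]; [143, 16419]] and Mᵀq = [81, 8456]ᵀ.
det = 5·16419 − 143² = 61646.
a = (81·16419 − 143·8456)/61646 = 9287/4742; b = (5·8456 − 143·81)/61646 = 30697/61646.

b = 0.50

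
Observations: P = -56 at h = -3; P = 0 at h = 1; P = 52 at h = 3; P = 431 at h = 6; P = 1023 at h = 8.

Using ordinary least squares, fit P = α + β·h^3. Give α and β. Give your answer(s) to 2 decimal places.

α = -1.91, β = 2.00

Compute the Gram sums: Σ1 = 5, Σh^3 = 729, Σh^3·h^3 = 310259.
Right-hand side: ΣP = 1450, Σh^3·P = 619788.
Normal equations: [[5, 729]; [729, 310259]]·[α, β]ᵀ = [1450, 619788]ᵀ.
Determinant 5·310259 − 729² = 1019854.
α = (1450·310259 − 729·619788)/1019854 = -974951/509927; β = (5·619788 − 729·1450)/1019854 = 1020945/509927.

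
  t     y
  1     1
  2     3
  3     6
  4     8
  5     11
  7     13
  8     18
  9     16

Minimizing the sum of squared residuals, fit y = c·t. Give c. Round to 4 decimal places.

c = 1.9719

With design matrix X, XᵀX = [[249]] and Xᵀy = [491]ᵀ.
Hence c = 491 / 249 ≈ 1.97189.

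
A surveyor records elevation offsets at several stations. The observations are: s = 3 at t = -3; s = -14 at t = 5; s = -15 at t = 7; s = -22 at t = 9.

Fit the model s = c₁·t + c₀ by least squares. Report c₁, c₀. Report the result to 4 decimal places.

c₁ = -2.0000, c₀ = -3.0000

Normal-equation sums: Σt·t = 164, Σt = 18, Σ1 = 4.
Right-hand side: Σt·s = -382, Σs = -48.
So AᵀA·[c₁, c₀]ᵀ = Aᵀs: [[164, 18]; [18, 4]]·[c₁, c₀]ᵀ = [-382, -48]ᵀ.
Eliminating c₀: 4·(row 1) − 18·(row 2) gives 332·c₁ = 4·(-382) − 18·(-48) = -664, so c₁ = -2.
Then c₀ = ((-48) − 18·(-2))/4 = -3.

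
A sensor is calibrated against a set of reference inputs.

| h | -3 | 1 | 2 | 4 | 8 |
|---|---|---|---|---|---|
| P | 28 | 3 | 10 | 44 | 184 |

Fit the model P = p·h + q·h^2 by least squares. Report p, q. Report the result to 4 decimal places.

Sums needed: Σh·h = 94, Σh·h^2 = 558, Σh^2·h^2 = 4450.
Moment sums: Σh·P = 1587, Σh^2·P = 12775.
Determinant 94·4450 − 558² = 106936.
p = (1587·4450 − 558·12775)/106936 = -16575/26734; q = (94·12775 − 558·1587)/106936 = 39413/13367.

p = -0.6200, q = 2.9485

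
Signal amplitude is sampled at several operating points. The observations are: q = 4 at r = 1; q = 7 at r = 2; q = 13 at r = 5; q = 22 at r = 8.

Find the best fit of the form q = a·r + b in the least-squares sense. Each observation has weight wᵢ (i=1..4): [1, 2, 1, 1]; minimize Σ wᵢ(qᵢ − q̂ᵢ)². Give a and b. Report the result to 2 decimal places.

Entries of MᵀWM: Σwᵢ·r·r = 98, Σwᵢ·r = 18, Σwᵢ·1 = 5.
And Σwᵢ·r·q = 273, Σwᵢ·q = 53.
Normal equations: [[98, 18]; [18, 5]]·[a, b]ᵀ = [273, 53]ᵀ.
det = 98·5 − 18² = 166.
a = (273·5 − 18·53)/166 = 411/166; b = (98·53 − 18·273)/166 = 140/83.

a = 2.48, b = 1.69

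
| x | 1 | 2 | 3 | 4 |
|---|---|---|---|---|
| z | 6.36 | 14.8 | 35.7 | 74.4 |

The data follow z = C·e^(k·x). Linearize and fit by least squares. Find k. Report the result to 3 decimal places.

k = 0.826

Linearized form: ln z = k·x + ln C. From the 4 transformed points,
Σx = 10.0000, Σ(x)² = 30.0000, Σln z = 12.4293, Σx·ln z = 35.2026.
Equations: 30.0000·k + 10.0000·ln C = 35.2026;  10.0000·k + 4·ln C = 12.4293.
Solving (det = 20.0000): k = 0.82588, ln C = 1.04261.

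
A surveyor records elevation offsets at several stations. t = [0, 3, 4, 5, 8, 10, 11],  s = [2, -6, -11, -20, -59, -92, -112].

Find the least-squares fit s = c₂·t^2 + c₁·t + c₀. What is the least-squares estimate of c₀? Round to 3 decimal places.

c₀ = 2.203

From the data, Σt^2·t^2 = 29699, Σt^2·t = 3059, Σt^2 = 335, Σt·t = 335, Σt = 41, Σ1 = 7.
Moment sums: Σt^2·s = -27258, Σt·s = -2786, Σs = -298.
Inverting the 3×3 Gram matrix, [c₂, c₁, c₀]ᵀ = [-160054/163281, 59572/163281, 119900/54427]ᵀ.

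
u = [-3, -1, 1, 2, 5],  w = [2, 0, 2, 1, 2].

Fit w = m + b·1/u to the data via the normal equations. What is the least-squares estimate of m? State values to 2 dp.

m = 1.35

Entries of XᵀX: Σ1 = 5, Σ1/u = 11/30, Σ1/u·1/u = 2161/900.
Moment sums: Σw = 7, Σ1/u·w = 67/30.
XᵀX·[m, b]ᵀ = Xᵀw becomes [[5, 11/30]; [11/30, 2161/900]]·[m, b]ᵀ = [7, 67/30]ᵀ.
Eliminating b: (2161/900)·(row 1) − (11/30)·(row 2) gives (2671/225)·m = (2161/900)·7 − (11/30)·(67/30) = 1439/90, so m = 7195/5342.
Then b = ((67/30) − (11/30)·(7195/5342))/(2161/900) = 1935/2671.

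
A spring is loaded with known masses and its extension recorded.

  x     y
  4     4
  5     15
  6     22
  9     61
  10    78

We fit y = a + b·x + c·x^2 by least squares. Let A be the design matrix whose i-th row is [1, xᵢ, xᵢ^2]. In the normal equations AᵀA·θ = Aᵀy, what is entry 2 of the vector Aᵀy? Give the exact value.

1552

Entry 2 ↔ basis x, so (Aᵀy)_{2} = Σᵢ (x)·yᵢ = (4)·(4) + (5)·(15) + (6)·(22) + (9)·(61) + (10)·(78) = 1552.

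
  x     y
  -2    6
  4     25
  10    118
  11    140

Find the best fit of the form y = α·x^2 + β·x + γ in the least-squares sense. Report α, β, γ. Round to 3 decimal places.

α = 1.020, β = 1.145, γ = 4.184

Entries of MᵀM: Σx^2·x^2 = 24913, Σx^2·x = 2387, Σx^2 = 241, Σx·x = 241, Σx = 23, Σ1 = 4.
For Mᵀy: Σx^2·y = 29164, Σx·y = 2808, Σy = 289.
Inverting the 3×3 Gram matrix, [α, β, γ]ᵀ = [1448/1419, 1625/1419, 1979/473]ᵀ.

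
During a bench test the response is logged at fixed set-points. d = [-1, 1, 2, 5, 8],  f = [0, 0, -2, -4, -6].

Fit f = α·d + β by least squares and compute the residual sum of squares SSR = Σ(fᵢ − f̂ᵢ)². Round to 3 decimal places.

SSR = 1.280

The normal equations are: 95·α + 15·β = -72;  15·α + 5·β = -12.
(Σd·d = 95, Σd = 15, Σ1 = 5, Σd·f = -72, Σf = -12.)
Determinant 95·5 − 15² = 250.
α = ((-72)·5 − 15·(-12))/250 = -18/25; β = (95·(-12) − 15·(-72))/250 = -6/25.
Residuals: -12/25, 24/25, -8/25, -4/25, 0; SSR = 32/25.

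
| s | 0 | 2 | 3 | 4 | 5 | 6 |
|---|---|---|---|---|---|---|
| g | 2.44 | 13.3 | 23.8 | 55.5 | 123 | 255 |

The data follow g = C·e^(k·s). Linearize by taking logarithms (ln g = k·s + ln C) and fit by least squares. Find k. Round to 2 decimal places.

Taking logs, ln g = k·s + ln C, so regress ln g on s.
Sums: Σs = 20.0000, Σ(s)² = 90.0000, Σln g = 21.0193, Σs·ln g = 88.0586.
Normal system: [[90.0000, 20.0000]; [20.0000, 6]]·[k, ln C]ᵀ = [88.0586, 21.0193]ᵀ.
Slope k = (n·Σs·ln g − Σs·Σln g)/(n·Σ(s)² − (Σs)²) = (6·88.0586 − 20.0000·21.0193)/140.0000 = 0.77119; ln C = (Σln g − k·Σs)/n = 0.93259.

k = 0.77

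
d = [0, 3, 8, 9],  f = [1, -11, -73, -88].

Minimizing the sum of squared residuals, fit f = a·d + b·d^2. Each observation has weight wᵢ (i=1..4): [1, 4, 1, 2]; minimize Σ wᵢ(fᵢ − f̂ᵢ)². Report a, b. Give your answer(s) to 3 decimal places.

a = -0.688, b = -1.020

Compute the Gram sums: Σwᵢ·d·d = 262, Σwᵢ·d·d^2 = 2078, Σwᵢ·d^2·d^2 = 17542.
And Σwᵢ·d·f = -2300, Σwᵢ·d^2·f = -19324.
Eliminating b: 17542·(row 1) − 2078·(row 2) gives 277920·a = 17542·(-2300) − 2078·(-19324) = -191328, so a = -1993/2895.
Then b = ((-19324) − 2078·(-1993/2895))/17542 = -2953/2895.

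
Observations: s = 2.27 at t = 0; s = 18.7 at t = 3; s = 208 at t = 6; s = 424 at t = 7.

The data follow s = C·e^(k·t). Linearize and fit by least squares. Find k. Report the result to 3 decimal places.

k = 0.754

Linearized form: ln s = k·t + ln C. From the 4 transformed points,
Σt = 16.0000, Σ(t)² = 94.0000, Σln s = 15.1356, Σt·ln s = 83.1589.
Equations: 94.0000·k + 16.0000·ln C = 83.1589;  16.0000·k + 4·ln C = 15.1356.
Solving (det = 120.0000): k = 0.75389, ln C = 0.76834.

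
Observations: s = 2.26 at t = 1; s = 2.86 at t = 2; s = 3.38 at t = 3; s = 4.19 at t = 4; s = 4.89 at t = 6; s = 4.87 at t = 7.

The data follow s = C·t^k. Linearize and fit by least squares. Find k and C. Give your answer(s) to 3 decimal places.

k = 0.424, C = 2.209

Linearized form: ln s = k·ln t + ln C. From the 6 transformed points,
Over the data: Σln t = 6.9157, Σ(ln t)² = 10.6062, Σln s = 7.6870, Σln t·ln s = 9.9769.
Normal system: [[10.6062, 6.9157]; [6.9157, 6]]·[k, ln C]ᵀ = [9.9769, 7.6870]ᵀ.
Slope k = (n·Σln t·ln s − Σln t·Σln s)/(n·Σ(ln t)² − (Σln t)²) = (6·9.9769 − 6.9157·7.6870)/15.8099 = 0.42379; ln C = (Σln s − k·Σln t)/n = 0.79271, so C = exp(0.79271) = 2.20938.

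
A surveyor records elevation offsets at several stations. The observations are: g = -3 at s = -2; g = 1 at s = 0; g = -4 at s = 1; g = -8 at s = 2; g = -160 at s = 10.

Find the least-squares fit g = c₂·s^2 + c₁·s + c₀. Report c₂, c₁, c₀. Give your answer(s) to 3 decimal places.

c₂ = -1.460, c₁ = -1.413, c₀ = 0.137

Normal-equation sums: Σs^2·s^2 = 10033, Σs^2·s = 1001, Σs^2 = 109, Σs·s = 109, Σs = 11, Σ1 = 5.
Right-hand side: Σs^2·g = -16048, Σs·g = -1614, Σg = -174.
So XᵀX·[c₂, c₁, c₀]ᵀ = Xᵀg: [[10033, 1001, 109]; [1001, 109, 11]; [109, 11, 5]]·[c₂, c₁, c₀]ᵀ = [-16048, -1614, -174]ᵀ.
Row-reducing yields c₂ = -127522/87339, c₁ = -123373/87339, c₀ = 4001/29113.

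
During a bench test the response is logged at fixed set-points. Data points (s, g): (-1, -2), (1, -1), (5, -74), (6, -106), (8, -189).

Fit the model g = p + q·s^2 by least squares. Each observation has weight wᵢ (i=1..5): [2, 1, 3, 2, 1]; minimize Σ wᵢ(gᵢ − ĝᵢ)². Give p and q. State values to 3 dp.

p = 0.994, q = -2.976

The normal system MᵀWM·[p, q]ᵀ = MᵀWg is [[9, 214]; [214, 8566]]·[p, q]ᵀ = [-628, -25283]ᵀ.
Eliminating q: 8566·(row 1) − 214·(row 2) gives 31298·p = 8566·(-628) − 214·(-25283) = 31114, so p = 15557/15649.
Then q = ((-25283) − 214·(15557/15649))/8566 = -93155/31298.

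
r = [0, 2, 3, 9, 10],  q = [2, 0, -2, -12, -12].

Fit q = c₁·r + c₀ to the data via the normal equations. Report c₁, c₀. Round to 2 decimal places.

Setting ∂/∂c₁ … = 0 gives: 194·c₁ + 24·c₀ = -234;  24·c₁ + 5·c₀ = -24.
(Σr·r = 194, Σr = 24, Σ1 = 5, Σr·q = -234, Σq = -24.)
Δ = 194·5 − 24² = 394.
c₁ = ((-234)·5 − 24·(-24))/394 = -297/197; c₀ = (194·(-24) − 24·(-234))/394 = 480/197.

c₁ = -1.51, c₀ = 2.44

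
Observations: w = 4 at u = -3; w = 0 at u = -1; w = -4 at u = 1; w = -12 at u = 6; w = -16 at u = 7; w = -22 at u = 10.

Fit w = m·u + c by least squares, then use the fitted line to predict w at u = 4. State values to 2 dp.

ŵ = -9.64

From the data, Σu·u = 196, Σu = 20, Σ1 = 6.
For Aᵀw: Σu·w = -420, Σw = -50.
So AᵀA·[m, c]ᵀ = Aᵀw: [[196, 20]; [20, 6]]·[m, c]ᵀ = [-420, -50]ᵀ.
Determinant 196·6 − 20² = 776.
m = ((-420)·6 − 20·(-50))/776 = -190/97; c = (196·(-50) − 20·(-420))/776 = -175/97.
At u = 4: ŵ = (-190/97)·(4) + (-175/97)·(1) = -935/97.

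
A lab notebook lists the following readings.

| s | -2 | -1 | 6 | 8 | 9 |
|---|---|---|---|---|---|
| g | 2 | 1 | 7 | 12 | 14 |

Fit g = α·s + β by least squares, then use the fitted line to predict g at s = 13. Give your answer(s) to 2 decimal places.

ĝ = 16.96

Compute the Gram sums: Σs·s = 186, Σs = 20, Σ1 = 5.
Right-hand side: Σs·g = 259, Σg = 36.
So XᵀX·[α, β]ᵀ = Xᵀg: [[186, 20]; [20, 5]]·[α, β]ᵀ = [259, 36]ᵀ.
Determinant 186·5 − 20² = 530.
α = (259·5 − 20·36)/530 = 115/106; β = (186·36 − 20·259)/530 = 758/265.
At s = 13: ĝ = (115/106)·(13) + (758/265)·(1) = 8991/530.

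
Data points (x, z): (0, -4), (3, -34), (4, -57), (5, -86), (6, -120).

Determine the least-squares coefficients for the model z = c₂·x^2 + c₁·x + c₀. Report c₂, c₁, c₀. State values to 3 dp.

c₂ = -3.081, c₁ = -0.912, c₀ = -3.930

Forming AᵀA = [[2258, 432, 86]; [432, 86, 18]; [86, 18, 5]] and Aᵀz = [-7688, -1480, -301]ᵀ gives AᵀA·[c₂, c₁, c₀]ᵀ = Aᵀz.
Row-reducing yields c₂ = -841/273, c₁ = -83/91, c₀ = -1073/273.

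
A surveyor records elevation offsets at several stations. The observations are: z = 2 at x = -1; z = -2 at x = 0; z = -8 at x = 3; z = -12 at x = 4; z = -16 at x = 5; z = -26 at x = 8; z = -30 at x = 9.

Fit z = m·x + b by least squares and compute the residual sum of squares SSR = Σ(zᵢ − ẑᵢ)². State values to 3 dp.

SSR = 9.143

The normal system AᵀA·[m, b]ᵀ = Aᵀz is [[196, 28]; [28, 7]]·[m, b]ᵀ = [-632, -92]ᵀ.
Δ = 196·7 − 28² = 588.
m = ((-632)·7 − 28·(-92))/588 = -22/7; b = (196·(-92) − 28·(-632))/588 = -4/7.
Residuals: -4/7, -10/7, 2, 8/7, 2/7, -2/7, -8/7; SSR = 64/7.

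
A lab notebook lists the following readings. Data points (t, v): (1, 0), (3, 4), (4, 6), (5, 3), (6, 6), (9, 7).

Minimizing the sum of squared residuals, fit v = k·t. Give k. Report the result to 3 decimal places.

With design matrix M, MᵀM = [[168]] and Mᵀv = [150]ᵀ.
k = 150/168 = 0.892857.

k = 0.893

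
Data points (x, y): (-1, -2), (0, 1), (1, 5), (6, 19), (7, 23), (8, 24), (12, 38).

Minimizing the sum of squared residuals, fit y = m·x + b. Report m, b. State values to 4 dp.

MᵀM·[m, b]ᵀ = Mᵀy reads: 295·m + 33·b = 930;  33·m + 7·b = 108.
det = 295·7 − 33² = 976.
m = (930·7 − 33·108)/976 = 1473/488; b = (295·108 − 33·930)/976 = 585/488.

m = 3.0184, b = 1.1988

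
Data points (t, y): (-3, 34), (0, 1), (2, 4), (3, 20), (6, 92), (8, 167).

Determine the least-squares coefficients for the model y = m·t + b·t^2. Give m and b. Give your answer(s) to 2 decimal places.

The normal system AᵀA·[m, b]ᵀ = Aᵀy is [[122, 736]; [736, 5570]]·[m, b]ᵀ = [1854, 14502]ᵀ.
Eliminating b: 5570·(row 1) − 736·(row 2) gives 137844·m = 5570·1854 − 736·14502 = -346692, so m = -28891/11487.
Then b = (14502 − 736·(-28891/11487))/5570 = 33725/11487.

m = -2.52, b = 2.94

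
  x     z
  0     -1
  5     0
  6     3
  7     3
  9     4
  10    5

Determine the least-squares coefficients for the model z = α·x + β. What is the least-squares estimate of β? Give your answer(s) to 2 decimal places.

Sums needed: Σx·x = 291, Σx = 37, Σ1 = 6.
And Σx·z = 125, Σz = 14.
So AᵀA·[α, β]ᵀ = Aᵀz: [[291, 37]; [37, 6]]·[α, β]ᵀ = [125, 14]ᵀ.
Eliminating β: 6·(row 1) − 37·(row 2) gives 377·α = 6·125 − 37·14 = 232, so α = 8/13.
Then β = (14 − 37·(8/13))/6 = -19/13.

β = -1.46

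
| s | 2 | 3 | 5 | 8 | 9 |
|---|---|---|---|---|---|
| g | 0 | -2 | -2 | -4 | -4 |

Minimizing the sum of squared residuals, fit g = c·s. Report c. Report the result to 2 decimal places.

Normal-equation sums: Σs·s = 183.
Right-hand side: Σs·g = -84.
Normal equations: [[183]]·[c]ᵀ = [-84]ᵀ.
Hence c = -84 / 183 ≈ -0.459016.

c = -0.46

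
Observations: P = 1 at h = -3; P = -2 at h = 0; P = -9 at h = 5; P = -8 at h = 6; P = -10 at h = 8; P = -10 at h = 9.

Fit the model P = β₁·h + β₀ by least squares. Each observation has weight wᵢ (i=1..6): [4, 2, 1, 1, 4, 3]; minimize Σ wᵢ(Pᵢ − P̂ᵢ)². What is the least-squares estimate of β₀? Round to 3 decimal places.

Compute the Gram sums: Σwᵢ·h·h = 596, Σwᵢ·h = 58, Σwᵢ·1 = 15.
For AᵀWP: Σwᵢ·h·P = -695, Σwᵢ·P = -87.
So AᵀWA·[β₁, β₀]ᵀ = AᵀWP: [[596, 58]; [58, 15]]·[β₁, β₀]ᵀ = [-695, -87]ᵀ.
Determinant 596·15 − 58² = 5576.
β₁ = ((-695)·15 − 58·(-87))/5576 = -5379/5576; β₀ = (596·(-87) − 58·(-695))/5576 = -5771/2788.

β₀ = -2.070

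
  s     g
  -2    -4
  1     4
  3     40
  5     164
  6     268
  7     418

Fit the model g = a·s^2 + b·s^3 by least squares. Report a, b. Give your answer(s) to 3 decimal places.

From the data, Σs^2·s^2 = 4420, Σs^2·s^3 = 27920, Σs^3·s^3 = 180724.
Moment sums: Σs^2·g = 34578, Σs^3·g = 222878.
Eliminating b: 180724·(row 1) − 27920·(row 2) gives 19273680·a = 180724·34578 − 27920·222878 = 26320712, so a = 3290089/2409210.
Then b = (222878 − 27920·(3290089/2409210))/180724 = 492575/481842.

a = 1.366, b = 1.022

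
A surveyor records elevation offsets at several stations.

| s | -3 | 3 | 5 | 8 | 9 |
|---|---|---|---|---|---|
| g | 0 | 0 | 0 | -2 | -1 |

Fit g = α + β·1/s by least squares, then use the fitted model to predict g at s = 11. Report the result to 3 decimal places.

ĝ = -0.601

Sums needed: Σ1 = 5, Σ1/s = 157/360, Σ1/s·1/s = 37609/129600.
Right-hand side: Σg = -3, Σ1/s·g = -13/36.
det = 5·(37609/129600) − (157/360)² = 40849/32400.
α = ((-3)·(37609/129600) − (157/360)·(-13/36))/(40849/32400) = -92417/163396; β = (5·(-13/36) − (157/360)·(-3))/(40849/32400) = -16110/40849.
At s = 11: ĝ = (-92417/163396)·(1) + (-16110/40849)·(1/11) = -1081027/1797356.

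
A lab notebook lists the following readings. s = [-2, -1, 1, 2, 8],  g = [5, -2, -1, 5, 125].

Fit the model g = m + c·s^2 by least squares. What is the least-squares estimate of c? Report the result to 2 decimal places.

Normal-equation sums: Σ1 = 5, Σs^2 = 74, Σs^2·s^2 = 4130.
Moment sums: Σg = 132, Σs^2·g = 8037.
Eliminating c: 4130·(row 1) − 74·(row 2) gives 15174·m = 4130·132 − 74·8037 = -49578, so m = -8263/2529.
Then c = (8037 − 74·(-8263/2529))/4130 = 10139/5058.

c = 2.00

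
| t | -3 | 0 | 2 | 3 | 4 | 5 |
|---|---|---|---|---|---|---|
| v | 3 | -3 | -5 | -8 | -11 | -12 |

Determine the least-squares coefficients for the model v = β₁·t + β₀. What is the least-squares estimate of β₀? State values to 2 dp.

β₀ = -2.53

Compute the Gram sums: Σt·t = 63, Σt = 11, Σ1 = 6.
And Σt·v = -147, Σv = -36.
det = 63·6 − 11² = 257.
β₁ = ((-147)·6 − 11·(-36))/257 = -486/257; β₀ = (63·(-36) − 11·(-147))/257 = -651/257.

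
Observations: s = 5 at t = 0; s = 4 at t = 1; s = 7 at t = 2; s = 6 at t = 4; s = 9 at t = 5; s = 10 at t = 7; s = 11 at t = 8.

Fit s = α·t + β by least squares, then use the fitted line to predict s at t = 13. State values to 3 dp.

ŝ = 14.833

With design matrix X, XᵀX = [[159, 27]; [27, 7]] and Xᵀs = [245, 52]ᵀ.
Eliminating β: 7·(row 1) − 27·(row 2) gives 384·α = 7·245 − 27·52 = 311, so α = 311/384.
Then β = (52 − 27·(311/384))/7 = 551/128.
At t = 13: ŝ = (311/384)·(13) + (551/128)·(1) = 89/6.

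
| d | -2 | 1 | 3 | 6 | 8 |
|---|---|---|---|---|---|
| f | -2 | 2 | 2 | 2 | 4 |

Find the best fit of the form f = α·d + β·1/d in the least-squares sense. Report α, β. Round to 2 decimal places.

The normal system AᵀA·[α, β]ᵀ = Aᵀf is [[114, 5]; [5, 809/576]]·[α, β]ᵀ = [56, 9/2]ᵀ.
Determinant 114·(809/576) − 5² = 12971/96.
α = (56·(809/576) − 5·(9/2))/(12971/96) = 16172/38913; β = (114·(9/2) − 5·56)/(12971/96) = 22368/12971.

α = 0.42, β = 1.72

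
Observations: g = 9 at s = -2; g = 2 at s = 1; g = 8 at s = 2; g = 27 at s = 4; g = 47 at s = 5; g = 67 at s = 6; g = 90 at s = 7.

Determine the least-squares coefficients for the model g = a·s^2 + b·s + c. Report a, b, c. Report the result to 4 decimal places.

a = 1.9021, b = -0.4606, c = 0.5451

Compute the Gram sums: Σs^2·s^2 = 4611, Σs^2·s = 749, Σs^2 = 135, Σs·s = 135, Σs = 23, Σ1 = 7.
Moment sums: Σs^2·g = 8499, Σs·g = 1375, Σg = 250.
Solving the 3×3 system (Gaussian elimination) gives a = 173167/91042, b = -41931/91042, c = 24812/45521.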